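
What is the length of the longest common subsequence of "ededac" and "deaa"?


LCS of "ededac" and "deaa"
DP table:
           d    e    a    a
      0    0    0    0    0
  e   0    0    1    1    1
  d   0    1    1    1    1
  e   0    1    2    2    2
  d   0    1    2    2    2
  a   0    1    2    3    3
  c   0    1    2    3    3
LCS length = dp[6][4] = 3

3


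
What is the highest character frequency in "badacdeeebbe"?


Input: badacdeeebbe
Character counts:
  'a': 2
  'b': 3
  'c': 1
  'd': 2
  'e': 4
Maximum frequency: 4

4


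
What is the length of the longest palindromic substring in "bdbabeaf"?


Input: "bdbabeaf"
Checking substrings for palindromes:
  [0:3] "bdb" (len 3) => palindrome
  [2:5] "bab" (len 3) => palindrome
Longest palindromic substring: "bdb" with length 3

3


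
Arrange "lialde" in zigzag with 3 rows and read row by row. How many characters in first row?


Zigzag "lialde" into 3 rows:
Placing characters:
  'l' => row 0
  'i' => row 1
  'a' => row 2
  'l' => row 1
  'd' => row 0
  'e' => row 1
Rows:
  Row 0: "ld"
  Row 1: "ile"
  Row 2: "a"
First row length: 2

2


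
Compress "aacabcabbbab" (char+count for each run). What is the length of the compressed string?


Input: aacabcabbbab
Runs:
  'a' x 2 => "a2"
  'c' x 1 => "c1"
  'a' x 1 => "a1"
  'b' x 1 => "b1"
  'c' x 1 => "c1"
  'a' x 1 => "a1"
  'b' x 3 => "b3"
  'a' x 1 => "a1"
  'b' x 1 => "b1"
Compressed: "a2c1a1b1c1a1b3a1b1"
Compressed length: 18

18


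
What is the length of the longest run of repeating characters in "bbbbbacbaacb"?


Input: "bbbbbacbaacb"
Scanning for longest run:
  Position 1 ('b'): continues run of 'b', length=2
  Position 2 ('b'): continues run of 'b', length=3
  Position 3 ('b'): continues run of 'b', length=4
  Position 4 ('b'): continues run of 'b', length=5
  Position 5 ('a'): new char, reset run to 1
  Position 6 ('c'): new char, reset run to 1
  Position 7 ('b'): new char, reset run to 1
  Position 8 ('a'): new char, reset run to 1
  Position 9 ('a'): continues run of 'a', length=2
  Position 10 ('c'): new char, reset run to 1
  Position 11 ('b'): new char, reset run to 1
Longest run: 'b' with length 5

5


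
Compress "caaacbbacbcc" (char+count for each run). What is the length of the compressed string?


Input: caaacbbacbcc
Runs:
  'c' x 1 => "c1"
  'a' x 3 => "a3"
  'c' x 1 => "c1"
  'b' x 2 => "b2"
  'a' x 1 => "a1"
  'c' x 1 => "c1"
  'b' x 1 => "b1"
  'c' x 2 => "c2"
Compressed: "c1a3c1b2a1c1b1c2"
Compressed length: 16

16


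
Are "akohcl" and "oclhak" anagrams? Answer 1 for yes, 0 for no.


Strings: "akohcl", "oclhak"
Sorted first:  achklo
Sorted second: achklo
Sorted forms match => anagrams

1


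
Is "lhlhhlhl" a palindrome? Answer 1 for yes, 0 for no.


Input: lhlhhlhl
Reversed: lhlhhlhl
  Compare pos 0 ('l') with pos 7 ('l'): match
  Compare pos 1 ('h') with pos 6 ('h'): match
  Compare pos 2 ('l') with pos 5 ('l'): match
  Compare pos 3 ('h') with pos 4 ('h'): match
Result: palindrome

1


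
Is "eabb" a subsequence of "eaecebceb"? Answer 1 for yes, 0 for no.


Check if "eabb" is a subsequence of "eaecebceb"
Greedy scan:
  Position 0 ('e'): matches sub[0] = 'e'
  Position 1 ('a'): matches sub[1] = 'a'
  Position 2 ('e'): no match needed
  Position 3 ('c'): no match needed
  Position 4 ('e'): no match needed
  Position 5 ('b'): matches sub[2] = 'b'
  Position 6 ('c'): no match needed
  Position 7 ('e'): no match needed
  Position 8 ('b'): matches sub[3] = 'b'
All 4 characters matched => is a subsequence

1


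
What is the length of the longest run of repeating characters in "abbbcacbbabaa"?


Input: "abbbcacbbabaa"
Scanning for longest run:
  Position 1 ('b'): new char, reset run to 1
  Position 2 ('b'): continues run of 'b', length=2
  Position 3 ('b'): continues run of 'b', length=3
  Position 4 ('c'): new char, reset run to 1
  Position 5 ('a'): new char, reset run to 1
  Position 6 ('c'): new char, reset run to 1
  Position 7 ('b'): new char, reset run to 1
  Position 8 ('b'): continues run of 'b', length=2
  Position 9 ('a'): new char, reset run to 1
  Position 10 ('b'): new char, reset run to 1
  Position 11 ('a'): new char, reset run to 1
  Position 12 ('a'): continues run of 'a', length=2
Longest run: 'b' with length 3

3


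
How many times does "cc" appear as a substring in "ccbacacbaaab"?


Searching for "cc" in "ccbacacbaaab"
Scanning each position:
  Position 0: "cc" => MATCH
  Position 1: "cb" => no
  Position 2: "ba" => no
  Position 3: "ac" => no
  Position 4: "ca" => no
  Position 5: "ac" => no
  Position 6: "cb" => no
  Position 7: "ba" => no
  Position 8: "aa" => no
  Position 9: "aa" => no
  Position 10: "ab" => no
Total occurrences: 1

1


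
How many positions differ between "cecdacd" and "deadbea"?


Comparing "cecdacd" and "deadbea" position by position:
  Position 0: 'c' vs 'd' => DIFFER
  Position 1: 'e' vs 'e' => same
  Position 2: 'c' vs 'a' => DIFFER
  Position 3: 'd' vs 'd' => same
  Position 4: 'a' vs 'b' => DIFFER
  Position 5: 'c' vs 'e' => DIFFER
  Position 6: 'd' vs 'a' => DIFFER
Positions that differ: 5

5


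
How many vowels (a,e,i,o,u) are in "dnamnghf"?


Input: dnamnghf
Checking each character:
  'd' at position 0: consonant
  'n' at position 1: consonant
  'a' at position 2: vowel (running total: 1)
  'm' at position 3: consonant
  'n' at position 4: consonant
  'g' at position 5: consonant
  'h' at position 6: consonant
  'f' at position 7: consonant
Total vowels: 1

1


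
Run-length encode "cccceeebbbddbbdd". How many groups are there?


Input: cccceeebbbddbbdd
Scanning for consecutive runs:
  Group 1: 'c' x 4 (positions 0-3)
  Group 2: 'e' x 3 (positions 4-6)
  Group 3: 'b' x 3 (positions 7-9)
  Group 4: 'd' x 2 (positions 10-11)
  Group 5: 'b' x 2 (positions 12-13)
  Group 6: 'd' x 2 (positions 14-15)
Total groups: 6

6


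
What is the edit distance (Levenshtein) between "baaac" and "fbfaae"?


Computing edit distance: "baaac" -> "fbfaae"
DP table:
           f    b    f    a    a    e
      0    1    2    3    4    5    6
  b   1    1    1    2    3    4    5
  a   2    2    2    2    2    3    4
  a   3    3    3    3    2    2    3
  a   4    4    4    4    3    2    3
  c   5    5    5    5    4    3    3
Edit distance = dp[5][6] = 3

3


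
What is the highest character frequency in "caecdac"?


Input: caecdac
Character counts:
  'a': 2
  'c': 3
  'd': 1
  'e': 1
Maximum frequency: 3

3


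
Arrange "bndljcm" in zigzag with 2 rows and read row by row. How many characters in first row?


Zigzag "bndljcm" into 2 rows:
Placing characters:
  'b' => row 0
  'n' => row 1
  'd' => row 0
  'l' => row 1
  'j' => row 0
  'c' => row 1
  'm' => row 0
Rows:
  Row 0: "bdjm"
  Row 1: "nlc"
First row length: 4

4


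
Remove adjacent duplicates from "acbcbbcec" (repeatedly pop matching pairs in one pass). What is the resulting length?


Input: acbcbbcec
Stack-based adjacent duplicate removal:
  Read 'a': push. Stack: a
  Read 'c': push. Stack: ac
  Read 'b': push. Stack: acb
  Read 'c': push. Stack: acbc
  Read 'b': push. Stack: acbcb
  Read 'b': matches stack top 'b' => pop. Stack: acbc
  Read 'c': matches stack top 'c' => pop. Stack: acb
  Read 'e': push. Stack: acbe
  Read 'c': push. Stack: acbec
Final stack: "acbec" (length 5)

5


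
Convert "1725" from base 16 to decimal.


Input: "1725" in base 16
Positional expansion:
  Digit '1' (value 1) x 16^3 = 4096
  Digit '7' (value 7) x 16^2 = 1792
  Digit '2' (value 2) x 16^1 = 32
  Digit '5' (value 5) x 16^0 = 5
Sum = 5925

5925


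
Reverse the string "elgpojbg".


Input: elgpojbg
Reading characters right to left:
  Position 7: 'g'
  Position 6: 'b'
  Position 5: 'j'
  Position 4: 'o'
  Position 3: 'p'
  Position 2: 'g'
  Position 1: 'l'
  Position 0: 'e'
Reversed: gbjopgle

gbjopgle


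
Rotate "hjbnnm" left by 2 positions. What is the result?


Input: "hjbnnm", rotate left by 2
First 2 characters: "hj"
Remaining characters: "bnnm"
Concatenate remaining + first: "bnnm" + "hj" = "bnnmhj"

bnnmhj


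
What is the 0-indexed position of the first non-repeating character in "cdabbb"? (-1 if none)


Input: cdabbb
Character frequencies:
  'a': 1
  'b': 3
  'c': 1
  'd': 1
Scanning left to right for freq == 1:
  Position 0 ('c'): unique! => answer = 0

0


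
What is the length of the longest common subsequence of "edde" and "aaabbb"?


LCS of "edde" and "aaabbb"
DP table:
           a    a    a    b    b    b
      0    0    0    0    0    0    0
  e   0    0    0    0    0    0    0
  d   0    0    0    0    0    0    0
  d   0    0    0    0    0    0    0
  e   0    0    0    0    0    0    0
LCS length = dp[4][6] = 0

0


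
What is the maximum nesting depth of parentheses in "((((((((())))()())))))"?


Input: "((((((((())))()())))))"
Tracking depth:
  Position 0 '(': depth becomes 1
  Position 1 '(': depth becomes 2
  Position 2 '(': depth becomes 3
  Position 3 '(': depth becomes 4
  Position 4 '(': depth becomes 5
  Position 5 '(': depth becomes 6
  Position 6 '(': depth becomes 7
  Position 7 '(': depth becomes 8
  Position 8 '(': depth becomes 9
  Position 9 ')': depth becomes 8
  Position 10 ')': depth becomes 7
  Position 11 ')': depth becomes 6
  Position 12 ')': depth becomes 5
  Position 13 '(': depth becomes 6
  Position 14 ')': depth becomes 5
  Position 15 '(': depth becomes 6
  Position 16 ')': depth becomes 5
  Position 17 ')': depth becomes 4
  Position 18 ')': depth becomes 3
  Position 19 ')': depth becomes 2
  Position 20 ')': depth becomes 1
  Position 21 ')': depth becomes 0
Maximum depth reached: 9

9


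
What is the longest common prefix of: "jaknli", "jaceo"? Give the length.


Words: jaknli, jaceo
  Position 0: all 'j' => match
  Position 1: all 'a' => match
  Position 2: ('k', 'c') => mismatch, stop
LCP = "ja" (length 2)

2


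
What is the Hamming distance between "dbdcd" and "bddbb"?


Comparing "dbdcd" and "bddbb" position by position:
  Position 0: 'd' vs 'b' => differ
  Position 1: 'b' vs 'd' => differ
  Position 2: 'd' vs 'd' => same
  Position 3: 'c' vs 'b' => differ
  Position 4: 'd' vs 'b' => differ
Total differences (Hamming distance): 4

4


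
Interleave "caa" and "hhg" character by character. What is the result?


Interleaving "caa" and "hhg":
  Position 0: 'c' from first, 'h' from second => "ch"
  Position 1: 'a' from first, 'h' from second => "ah"
  Position 2: 'a' from first, 'g' from second => "ag"
Result: chahag

chahag


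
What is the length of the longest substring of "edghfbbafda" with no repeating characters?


Input: "edghfbbafda"
Sliding window (track last position of each char):
  Position 0 ('e'): window [0,0] length 1 -- new best
  Position 1 ('d'): window [0,1] length 2 -- new best
  Position 2 ('g'): window [0,2] length 3 -- new best
  Position 3 ('h'): window [0,3] length 4 -- new best
  Position 4 ('f'): window [0,4] length 5 -- new best
  Position 5 ('b'): window [0,5] length 6 -- new best
  Position 6 ('b'): repeat (last at 5), move window start to 6
  Position 6 ('b'): window [6,6] length 1
  Position 7 ('a'): window [6,7] length 2
  Position 8 ('f'): window [6,8] length 3
  Position 9 ('d'): window [6,9] length 4
  Position 10 ('a'): repeat (last at 7), move window start to 8
  Position 10 ('a'): window [8,10] length 3
Longest substring with no repeats: "edghfb" with length 6

6


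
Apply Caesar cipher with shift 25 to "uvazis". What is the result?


Caesar cipher: shift "uvazis" by 25
  'u' (pos 20) + 25 = pos 19 = 't'
  'v' (pos 21) + 25 = pos 20 = 'u'
  'a' (pos 0) + 25 = pos 25 = 'z'
  'z' (pos 25) + 25 = pos 24 = 'y'
  'i' (pos 8) + 25 = pos 7 = 'h'
  's' (pos 18) + 25 = pos 17 = 'r'
Result: tuzyhr

tuzyhr


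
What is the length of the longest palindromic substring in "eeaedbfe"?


Input: "eeaedbfe"
Checking substrings for palindromes:
  [1:4] "eae" (len 3) => palindrome
  [0:2] "ee" (len 2) => palindrome
Longest palindromic substring: "eae" with length 3

3


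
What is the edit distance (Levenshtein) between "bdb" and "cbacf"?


Computing edit distance: "bdb" -> "cbacf"
DP table:
           c    b    a    c    f
      0    1    2    3    4    5
  b   1    1    1    2    3    4
  d   2    2    2    2    3    4
  b   3    3    2    3    3    4
Edit distance = dp[3][5] = 4

4


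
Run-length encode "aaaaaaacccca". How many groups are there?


Input: aaaaaaacccca
Scanning for consecutive runs:
  Group 1: 'a' x 7 (positions 0-6)
  Group 2: 'c' x 4 (positions 7-10)
  Group 3: 'a' x 1 (positions 11-11)
Total groups: 3

3


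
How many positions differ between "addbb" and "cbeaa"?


Comparing "addbb" and "cbeaa" position by position:
  Position 0: 'a' vs 'c' => DIFFER
  Position 1: 'd' vs 'b' => DIFFER
  Position 2: 'd' vs 'e' => DIFFER
  Position 3: 'b' vs 'a' => DIFFER
  Position 4: 'b' vs 'a' => DIFFER
Positions that differ: 5

5


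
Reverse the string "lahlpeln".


Input: lahlpeln
Reading characters right to left:
  Position 7: 'n'
  Position 6: 'l'
  Position 5: 'e'
  Position 4: 'p'
  Position 3: 'l'
  Position 2: 'h'
  Position 1: 'a'
  Position 0: 'l'
Reversed: nleplhal

nleplhal


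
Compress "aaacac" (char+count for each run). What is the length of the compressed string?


Input: aaacac
Runs:
  'a' x 3 => "a3"
  'c' x 1 => "c1"
  'a' x 1 => "a1"
  'c' x 1 => "c1"
Compressed: "a3c1a1c1"
Compressed length: 8

8


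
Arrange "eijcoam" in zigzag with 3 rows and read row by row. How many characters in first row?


Zigzag "eijcoam" into 3 rows:
Placing characters:
  'e' => row 0
  'i' => row 1
  'j' => row 2
  'c' => row 1
  'o' => row 0
  'a' => row 1
  'm' => row 2
Rows:
  Row 0: "eo"
  Row 1: "ica"
  Row 2: "jm"
First row length: 2

2


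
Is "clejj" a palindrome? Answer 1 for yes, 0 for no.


Input: clejj
Reversed: jjelc
  Compare pos 0 ('c') with pos 4 ('j'): MISMATCH
  Compare pos 1 ('l') with pos 3 ('j'): MISMATCH
Result: not a palindrome

0


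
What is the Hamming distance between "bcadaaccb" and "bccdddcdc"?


Comparing "bcadaaccb" and "bccdddcdc" position by position:
  Position 0: 'b' vs 'b' => same
  Position 1: 'c' vs 'c' => same
  Position 2: 'a' vs 'c' => differ
  Position 3: 'd' vs 'd' => same
  Position 4: 'a' vs 'd' => differ
  Position 5: 'a' vs 'd' => differ
  Position 6: 'c' vs 'c' => same
  Position 7: 'c' vs 'd' => differ
  Position 8: 'b' vs 'c' => differ
Total differences (Hamming distance): 5

5


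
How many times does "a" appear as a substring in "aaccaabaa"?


Searching for "a" in "aaccaabaa"
Scanning each position:
  Position 0: "a" => MATCH
  Position 1: "a" => MATCH
  Position 2: "c" => no
  Position 3: "c" => no
  Position 4: "a" => MATCH
  Position 5: "a" => MATCH
  Position 6: "b" => no
  Position 7: "a" => MATCH
  Position 8: "a" => MATCH
Total occurrences: 6

6


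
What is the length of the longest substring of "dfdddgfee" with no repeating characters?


Input: "dfdddgfee"
Sliding window (track last position of each char):
  Position 0 ('d'): window [0,0] length 1 -- new best
  Position 1 ('f'): window [0,1] length 2 -- new best
  Position 2 ('d'): repeat (last at 0), move window start to 1
  Position 2 ('d'): window [1,2] length 2
  Position 3 ('d'): repeat (last at 2), move window start to 3
  Position 3 ('d'): window [3,3] length 1
  Position 4 ('d'): repeat (last at 3), move window start to 4
  Position 4 ('d'): window [4,4] length 1
  Position 5 ('g'): window [4,5] length 2
  Position 6 ('f'): window [4,6] length 3 -- new best
  Position 7 ('e'): window [4,7] length 4 -- new best
  Position 8 ('e'): repeat (last at 7), move window start to 8
  Position 8 ('e'): window [8,8] length 1
Longest substring with no repeats: "dgfe" with length 4

4


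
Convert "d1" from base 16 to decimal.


Input: "d1" in base 16
Positional expansion:
  Digit 'd' (value 13) x 16^1 = 208
  Digit '1' (value 1) x 16^0 = 1
Sum = 209

209


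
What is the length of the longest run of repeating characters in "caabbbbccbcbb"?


Input: "caabbbbccbcbb"
Scanning for longest run:
  Position 1 ('a'): new char, reset run to 1
  Position 2 ('a'): continues run of 'a', length=2
  Position 3 ('b'): new char, reset run to 1
  Position 4 ('b'): continues run of 'b', length=2
  Position 5 ('b'): continues run of 'b', length=3
  Position 6 ('b'): continues run of 'b', length=4
  Position 7 ('c'): new char, reset run to 1
  Position 8 ('c'): continues run of 'c', length=2
  Position 9 ('b'): new char, reset run to 1
  Position 10 ('c'): new char, reset run to 1
  Position 11 ('b'): new char, reset run to 1
  Position 12 ('b'): continues run of 'b', length=2
Longest run: 'b' with length 4

4


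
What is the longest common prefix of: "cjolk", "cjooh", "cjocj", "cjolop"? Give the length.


Words: cjolk, cjooh, cjocj, cjolop
  Position 0: all 'c' => match
  Position 1: all 'j' => match
  Position 2: all 'o' => match
  Position 3: ('l', 'o', 'c', 'l') => mismatch, stop
LCP = "cjo" (length 3)

3


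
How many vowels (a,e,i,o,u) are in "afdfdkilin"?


Input: afdfdkilin
Checking each character:
  'a' at position 0: vowel (running total: 1)
  'f' at position 1: consonant
  'd' at position 2: consonant
  'f' at position 3: consonant
  'd' at position 4: consonant
  'k' at position 5: consonant
  'i' at position 6: vowel (running total: 2)
  'l' at position 7: consonant
  'i' at position 8: vowel (running total: 3)
  'n' at position 9: consonant
Total vowels: 3

3


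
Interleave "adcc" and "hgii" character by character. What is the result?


Interleaving "adcc" and "hgii":
  Position 0: 'a' from first, 'h' from second => "ah"
  Position 1: 'd' from first, 'g' from second => "dg"
  Position 2: 'c' from first, 'i' from second => "ci"
  Position 3: 'c' from first, 'i' from second => "ci"
Result: ahdgcici

ahdgcici


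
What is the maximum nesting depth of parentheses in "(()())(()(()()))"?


Input: "(()())(()(()()))"
Tracking depth:
  Position 0 '(': depth becomes 1
  Position 1 '(': depth becomes 2
  Position 2 ')': depth becomes 1
  Position 3 '(': depth becomes 2
  Position 4 ')': depth becomes 1
  Position 5 ')': depth becomes 0
  Position 6 '(': depth becomes 1
  Position 7 '(': depth becomes 2
  Position 8 ')': depth becomes 1
  Position 9 '(': depth becomes 2
  Position 10 '(': depth becomes 3
  Position 11 ')': depth becomes 2
  Position 12 '(': depth becomes 3
  Position 13 ')': depth becomes 2
  Position 14 ')': depth becomes 1
  Position 15 ')': depth becomes 0
Maximum depth reached: 3

3


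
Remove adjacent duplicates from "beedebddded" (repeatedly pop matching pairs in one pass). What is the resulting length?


Input: beedebddded
Stack-based adjacent duplicate removal:
  Read 'b': push. Stack: b
  Read 'e': push. Stack: be
  Read 'e': matches stack top 'e' => pop. Stack: b
  Read 'd': push. Stack: bd
  Read 'e': push. Stack: bde
  Read 'b': push. Stack: bdeb
  Read 'd': push. Stack: bdebd
  Read 'd': matches stack top 'd' => pop. Stack: bdeb
  Read 'd': push. Stack: bdebd
  Read 'e': push. Stack: bdebde
  Read 'd': push. Stack: bdebded
Final stack: "bdebded" (length 7)

7


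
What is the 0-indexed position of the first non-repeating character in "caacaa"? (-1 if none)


Input: caacaa
Character frequencies:
  'a': 4
  'c': 2
Scanning left to right for freq == 1:
  Position 0 ('c'): freq=2, skip
  Position 1 ('a'): freq=4, skip
  Position 2 ('a'): freq=4, skip
  Position 3 ('c'): freq=2, skip
  Position 4 ('a'): freq=4, skip
  Position 5 ('a'): freq=4, skip
  No unique character found => answer = -1

-1


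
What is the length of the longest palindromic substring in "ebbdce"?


Input: "ebbdce"
Checking substrings for palindromes:
  [1:3] "bb" (len 2) => palindrome
Longest palindromic substring: "bb" with length 2

2


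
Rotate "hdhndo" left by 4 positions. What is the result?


Input: "hdhndo", rotate left by 4
First 4 characters: "hdhn"
Remaining characters: "do"
Concatenate remaining + first: "do" + "hdhn" = "dohdhn"

dohdhn


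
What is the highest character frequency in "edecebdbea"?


Input: edecebdbea
Character counts:
  'a': 1
  'b': 2
  'c': 1
  'd': 2
  'e': 4
Maximum frequency: 4

4


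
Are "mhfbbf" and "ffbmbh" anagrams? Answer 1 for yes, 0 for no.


Strings: "mhfbbf", "ffbmbh"
Sorted first:  bbffhm
Sorted second: bbffhm
Sorted forms match => anagrams

1


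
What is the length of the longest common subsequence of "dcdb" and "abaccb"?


LCS of "dcdb" and "abaccb"
DP table:
           a    b    a    c    c    b
      0    0    0    0    0    0    0
  d   0    0    0    0    0    0    0
  c   0    0    0    0    1    1    1
  d   0    0    0    0    1    1    1
  b   0    0    1    1    1    1    2
LCS length = dp[4][6] = 2

2


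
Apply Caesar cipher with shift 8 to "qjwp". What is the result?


Caesar cipher: shift "qjwp" by 8
  'q' (pos 16) + 8 = pos 24 = 'y'
  'j' (pos 9) + 8 = pos 17 = 'r'
  'w' (pos 22) + 8 = pos 4 = 'e'
  'p' (pos 15) + 8 = pos 23 = 'x'
Result: yrex

yrex


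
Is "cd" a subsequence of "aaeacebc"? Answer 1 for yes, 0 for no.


Check if "cd" is a subsequence of "aaeacebc"
Greedy scan:
  Position 0 ('a'): no match needed
  Position 1 ('a'): no match needed
  Position 2 ('e'): no match needed
  Position 3 ('a'): no match needed
  Position 4 ('c'): matches sub[0] = 'c'
  Position 5 ('e'): no match needed
  Position 6 ('b'): no match needed
  Position 7 ('c'): no match needed
Only matched 1/2 characters => not a subsequence

0


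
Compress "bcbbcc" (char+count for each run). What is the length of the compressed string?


Input: bcbbcc
Runs:
  'b' x 1 => "b1"
  'c' x 1 => "c1"
  'b' x 2 => "b2"
  'c' x 2 => "c2"
Compressed: "b1c1b2c2"
Compressed length: 8

8


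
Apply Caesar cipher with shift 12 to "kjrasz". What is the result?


Caesar cipher: shift "kjrasz" by 12
  'k' (pos 10) + 12 = pos 22 = 'w'
  'j' (pos 9) + 12 = pos 21 = 'v'
  'r' (pos 17) + 12 = pos 3 = 'd'
  'a' (pos 0) + 12 = pos 12 = 'm'
  's' (pos 18) + 12 = pos 4 = 'e'
  'z' (pos 25) + 12 = pos 11 = 'l'
Result: wvdmel

wvdmel


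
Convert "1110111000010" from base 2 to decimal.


Input: "1110111000010" in base 2
Positional expansion:
  Digit '1' (value 1) x 2^12 = 4096
  Digit '1' (value 1) x 2^11 = 2048
  Digit '1' (value 1) x 2^10 = 1024
  Digit '0' (value 0) x 2^9 = 0
  Digit '1' (value 1) x 2^8 = 256
  Digit '1' (value 1) x 2^7 = 128
  Digit '1' (value 1) x 2^6 = 64
  Digit '0' (value 0) x 2^5 = 0
  Digit '0' (value 0) x 2^4 = 0
  Digit '0' (value 0) x 2^3 = 0
  Digit '0' (value 0) x 2^2 = 0
  Digit '1' (value 1) x 2^1 = 2
  Digit '0' (value 0) x 2^0 = 0
Sum = 7618

7618


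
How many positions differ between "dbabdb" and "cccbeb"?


Comparing "dbabdb" and "cccbeb" position by position:
  Position 0: 'd' vs 'c' => DIFFER
  Position 1: 'b' vs 'c' => DIFFER
  Position 2: 'a' vs 'c' => DIFFER
  Position 3: 'b' vs 'b' => same
  Position 4: 'd' vs 'e' => DIFFER
  Position 5: 'b' vs 'b' => same
Positions that differ: 4

4


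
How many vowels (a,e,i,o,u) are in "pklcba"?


Input: pklcba
Checking each character:
  'p' at position 0: consonant
  'k' at position 1: consonant
  'l' at position 2: consonant
  'c' at position 3: consonant
  'b' at position 4: consonant
  'a' at position 5: vowel (running total: 1)
Total vowels: 1

1


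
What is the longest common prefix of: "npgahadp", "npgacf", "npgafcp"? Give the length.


Words: npgahadp, npgacf, npgafcp
  Position 0: all 'n' => match
  Position 1: all 'p' => match
  Position 2: all 'g' => match
  Position 3: all 'a' => match
  Position 4: ('h', 'c', 'f') => mismatch, stop
LCP = "npga" (length 4)

4


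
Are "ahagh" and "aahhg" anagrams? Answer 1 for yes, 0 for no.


Strings: "ahagh", "aahhg"
Sorted first:  aaghh
Sorted second: aaghh
Sorted forms match => anagrams

1


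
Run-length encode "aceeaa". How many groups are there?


Input: aceeaa
Scanning for consecutive runs:
  Group 1: 'a' x 1 (positions 0-0)
  Group 2: 'c' x 1 (positions 1-1)
  Group 3: 'e' x 2 (positions 2-3)
  Group 4: 'a' x 2 (positions 4-5)
Total groups: 4

4


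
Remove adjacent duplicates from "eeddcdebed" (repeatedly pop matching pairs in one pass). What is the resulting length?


Input: eeddcdebed
Stack-based adjacent duplicate removal:
  Read 'e': push. Stack: e
  Read 'e': matches stack top 'e' => pop. Stack: (empty)
  Read 'd': push. Stack: d
  Read 'd': matches stack top 'd' => pop. Stack: (empty)
  Read 'c': push. Stack: c
  Read 'd': push. Stack: cd
  Read 'e': push. Stack: cde
  Read 'b': push. Stack: cdeb
  Read 'e': push. Stack: cdebe
  Read 'd': push. Stack: cdebed
Final stack: "cdebed" (length 6)

6


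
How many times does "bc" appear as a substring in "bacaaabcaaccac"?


Searching for "bc" in "bacaaabcaaccac"
Scanning each position:
  Position 0: "ba" => no
  Position 1: "ac" => no
  Position 2: "ca" => no
  Position 3: "aa" => no
  Position 4: "aa" => no
  Position 5: "ab" => no
  Position 6: "bc" => MATCH
  Position 7: "ca" => no
  Position 8: "aa" => no
  Position 9: "ac" => no
  Position 10: "cc" => no
  Position 11: "ca" => no
  Position 12: "ac" => no
Total occurrences: 1

1


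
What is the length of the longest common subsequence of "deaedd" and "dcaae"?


LCS of "deaedd" and "dcaae"
DP table:
           d    c    a    a    e
      0    0    0    0    0    0
  d   0    1    1    1    1    1
  e   0    1    1    1    1    2
  a   0    1    1    2    2    2
  e   0    1    1    2    2    3
  d   0    1    1    2    2    3
  d   0    1    1    2    2    3
LCS length = dp[6][5] = 3

3


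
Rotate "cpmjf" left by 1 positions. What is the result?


Input: "cpmjf", rotate left by 1
First 1 characters: "c"
Remaining characters: "pmjf"
Concatenate remaining + first: "pmjf" + "c" = "pmjfc"

pmjfc


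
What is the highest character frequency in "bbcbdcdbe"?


Input: bbcbdcdbe
Character counts:
  'b': 4
  'c': 2
  'd': 2
  'e': 1
Maximum frequency: 4

4


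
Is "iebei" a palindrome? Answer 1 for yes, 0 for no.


Input: iebei
Reversed: iebei
  Compare pos 0 ('i') with pos 4 ('i'): match
  Compare pos 1 ('e') with pos 3 ('e'): match
Result: palindrome

1


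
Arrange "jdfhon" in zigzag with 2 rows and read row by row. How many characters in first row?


Zigzag "jdfhon" into 2 rows:
Placing characters:
  'j' => row 0
  'd' => row 1
  'f' => row 0
  'h' => row 1
  'o' => row 0
  'n' => row 1
Rows:
  Row 0: "jfo"
  Row 1: "dhn"
First row length: 3

3


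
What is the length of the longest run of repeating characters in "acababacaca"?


Input: "acababacaca"
Scanning for longest run:
  Position 1 ('c'): new char, reset run to 1
  Position 2 ('a'): new char, reset run to 1
  Position 3 ('b'): new char, reset run to 1
  Position 4 ('a'): new char, reset run to 1
  Position 5 ('b'): new char, reset run to 1
  Position 6 ('a'): new char, reset run to 1
  Position 7 ('c'): new char, reset run to 1
  Position 8 ('a'): new char, reset run to 1
  Position 9 ('c'): new char, reset run to 1
  Position 10 ('a'): new char, reset run to 1
Longest run: 'a' with length 1

1


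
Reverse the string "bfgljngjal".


Input: bfgljngjal
Reading characters right to left:
  Position 9: 'l'
  Position 8: 'a'
  Position 7: 'j'
  Position 6: 'g'
  Position 5: 'n'
  Position 4: 'j'
  Position 3: 'l'
  Position 2: 'g'
  Position 1: 'f'
  Position 0: 'b'
Reversed: lajgnjlgfb

lajgnjlgfb


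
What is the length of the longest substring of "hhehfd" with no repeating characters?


Input: "hhehfd"
Sliding window (track last position of each char):
  Position 0 ('h'): window [0,0] length 1 -- new best
  Position 1 ('h'): repeat (last at 0), move window start to 1
  Position 1 ('h'): window [1,1] length 1
  Position 2 ('e'): window [1,2] length 2 -- new best
  Position 3 ('h'): repeat (last at 1), move window start to 2
  Position 3 ('h'): window [2,3] length 2
  Position 4 ('f'): window [2,4] length 3 -- new best
  Position 5 ('d'): window [2,5] length 4 -- new best
Longest substring with no repeats: "ehfd" with length 4

4


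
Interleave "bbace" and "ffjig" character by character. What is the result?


Interleaving "bbace" and "ffjig":
  Position 0: 'b' from first, 'f' from second => "bf"
  Position 1: 'b' from first, 'f' from second => "bf"
  Position 2: 'a' from first, 'j' from second => "aj"
  Position 3: 'c' from first, 'i' from second => "ci"
  Position 4: 'e' from first, 'g' from second => "eg"
Result: bfbfajcieg

bfbfajcieg


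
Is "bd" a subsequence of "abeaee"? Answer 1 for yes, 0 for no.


Check if "bd" is a subsequence of "abeaee"
Greedy scan:
  Position 0 ('a'): no match needed
  Position 1 ('b'): matches sub[0] = 'b'
  Position 2 ('e'): no match needed
  Position 3 ('a'): no match needed
  Position 4 ('e'): no match needed
  Position 5 ('e'): no match needed
Only matched 1/2 characters => not a subsequence

0


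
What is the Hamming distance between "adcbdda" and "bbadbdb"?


Comparing "adcbdda" and "bbadbdb" position by position:
  Position 0: 'a' vs 'b' => differ
  Position 1: 'd' vs 'b' => differ
  Position 2: 'c' vs 'a' => differ
  Position 3: 'b' vs 'd' => differ
  Position 4: 'd' vs 'b' => differ
  Position 5: 'd' vs 'd' => same
  Position 6: 'a' vs 'b' => differ
Total differences (Hamming distance): 6

6


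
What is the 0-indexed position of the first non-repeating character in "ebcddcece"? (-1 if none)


Input: ebcddcece
Character frequencies:
  'b': 1
  'c': 3
  'd': 2
  'e': 3
Scanning left to right for freq == 1:
  Position 0 ('e'): freq=3, skip
  Position 1 ('b'): unique! => answer = 1

1


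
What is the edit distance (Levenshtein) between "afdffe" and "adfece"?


Computing edit distance: "afdffe" -> "adfece"
DP table:
           a    d    f    e    c    e
      0    1    2    3    4    5    6
  a   1    0    1    2    3    4    5
  f   2    1    1    1    2    3    4
  d   3    2    1    2    2    3    4
  f   4    3    2    1    2    3    4
  f   5    4    3    2    2    3    4
  e   6    5    4    3    2    3    3
Edit distance = dp[6][6] = 3

3


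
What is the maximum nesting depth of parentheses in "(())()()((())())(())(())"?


Input: "(())()()((())())(())(())"
Tracking depth:
  Position 0 '(': depth becomes 1
  Position 1 '(': depth becomes 2
  Position 2 ')': depth becomes 1
  Position 3 ')': depth becomes 0
  Position 4 '(': depth becomes 1
  Position 5 ')': depth becomes 0
  Position 6 '(': depth becomes 1
  Position 7 ')': depth becomes 0
  Position 8 '(': depth becomes 1
  Position 9 '(': depth becomes 2
  Position 10 '(': depth becomes 3
  Position 11 ')': depth becomes 2
  Position 12 ')': depth becomes 1
  Position 13 '(': depth becomes 2
  Position 14 ')': depth becomes 1
  Position 15 ')': depth becomes 0
  Position 16 '(': depth becomes 1
  Position 17 '(': depth becomes 2
  Position 18 ')': depth becomes 1
  Position 19 ')': depth becomes 0
  Position 20 '(': depth becomes 1
  Position 21 '(': depth becomes 2
  Position 22 ')': depth becomes 1
  Position 23 ')': depth becomes 0
Maximum depth reached: 3

3


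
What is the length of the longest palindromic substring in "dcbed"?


Input: "dcbed"
Checking substrings for palindromes:
  No multi-char palindromic substrings found
Longest palindromic substring: "d" with length 1

1


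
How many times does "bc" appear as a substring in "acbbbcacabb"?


Searching for "bc" in "acbbbcacabb"
Scanning each position:
  Position 0: "ac" => no
  Position 1: "cb" => no
  Position 2: "bb" => no
  Position 3: "bb" => no
  Position 4: "bc" => MATCH
  Position 5: "ca" => no
  Position 6: "ac" => no
  Position 7: "ca" => no
  Position 8: "ab" => no
  Position 9: "bb" => no
Total occurrences: 1

1


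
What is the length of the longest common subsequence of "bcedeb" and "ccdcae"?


LCS of "bcedeb" and "ccdcae"
DP table:
           c    c    d    c    a    e
      0    0    0    0    0    0    0
  b   0    0    0    0    0    0    0
  c   0    1    1    1    1    1    1
  e   0    1    1    1    1    1    2
  d   0    1    1    2    2    2    2
  e   0    1    1    2    2    2    3
  b   0    1    1    2    2    2    3
LCS length = dp[6][6] = 3

3


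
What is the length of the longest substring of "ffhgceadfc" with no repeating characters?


Input: "ffhgceadfc"
Sliding window (track last position of each char):
  Position 0 ('f'): window [0,0] length 1 -- new best
  Position 1 ('f'): repeat (last at 0), move window start to 1
  Position 1 ('f'): window [1,1] length 1
  Position 2 ('h'): window [1,2] length 2 -- new best
  Position 3 ('g'): window [1,3] length 3 -- new best
  Position 4 ('c'): window [1,4] length 4 -- new best
  Position 5 ('e'): window [1,5] length 5 -- new best
  Position 6 ('a'): window [1,6] length 6 -- new best
  Position 7 ('d'): window [1,7] length 7 -- new best
  Position 8 ('f'): repeat (last at 1), move window start to 2
  Position 8 ('f'): window [2,8] length 7
  Position 9 ('c'): repeat (last at 4), move window start to 5
  Position 9 ('c'): window [5,9] length 5
Longest substring with no repeats: "fhgcead" with length 7

7


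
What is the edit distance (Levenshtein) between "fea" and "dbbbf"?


Computing edit distance: "fea" -> "dbbbf"
DP table:
           d    b    b    b    f
      0    1    2    3    4    5
  f   1    1    2    3    4    4
  e   2    2    2    3    4    5
  a   3    3    3    3    4    5
Edit distance = dp[3][5] = 5

5


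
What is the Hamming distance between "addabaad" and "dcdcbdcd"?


Comparing "addabaad" and "dcdcbdcd" position by position:
  Position 0: 'a' vs 'd' => differ
  Position 1: 'd' vs 'c' => differ
  Position 2: 'd' vs 'd' => same
  Position 3: 'a' vs 'c' => differ
  Position 4: 'b' vs 'b' => same
  Position 5: 'a' vs 'd' => differ
  Position 6: 'a' vs 'c' => differ
  Position 7: 'd' vs 'd' => same
Total differences (Hamming distance): 5

5


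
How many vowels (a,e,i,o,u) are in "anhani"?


Input: anhani
Checking each character:
  'a' at position 0: vowel (running total: 1)
  'n' at position 1: consonant
  'h' at position 2: consonant
  'a' at position 3: vowel (running total: 2)
  'n' at position 4: consonant
  'i' at position 5: vowel (running total: 3)
Total vowels: 3

3


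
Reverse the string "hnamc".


Input: hnamc
Reading characters right to left:
  Position 4: 'c'
  Position 3: 'm'
  Position 2: 'a'
  Position 1: 'n'
  Position 0: 'h'
Reversed: cmanh

cmanh


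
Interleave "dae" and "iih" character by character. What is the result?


Interleaving "dae" and "iih":
  Position 0: 'd' from first, 'i' from second => "di"
  Position 1: 'a' from first, 'i' from second => "ai"
  Position 2: 'e' from first, 'h' from second => "eh"
Result: diaieh

diaieh


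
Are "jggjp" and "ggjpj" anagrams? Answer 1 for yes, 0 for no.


Strings: "jggjp", "ggjpj"
Sorted first:  ggjjp
Sorted second: ggjjp
Sorted forms match => anagrams

1


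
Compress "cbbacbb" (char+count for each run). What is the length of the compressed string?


Input: cbbacbb
Runs:
  'c' x 1 => "c1"
  'b' x 2 => "b2"
  'a' x 1 => "a1"
  'c' x 1 => "c1"
  'b' x 2 => "b2"
Compressed: "c1b2a1c1b2"
Compressed length: 10

10


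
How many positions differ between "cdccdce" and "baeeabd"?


Comparing "cdccdce" and "baeeabd" position by position:
  Position 0: 'c' vs 'b' => DIFFER
  Position 1: 'd' vs 'a' => DIFFER
  Position 2: 'c' vs 'e' => DIFFER
  Position 3: 'c' vs 'e' => DIFFER
  Position 4: 'd' vs 'a' => DIFFER
  Position 5: 'c' vs 'b' => DIFFER
  Position 6: 'e' vs 'd' => DIFFER
Positions that differ: 7

7


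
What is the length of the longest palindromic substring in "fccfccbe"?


Input: "fccfccbe"
Checking substrings for palindromes:
  [1:6] "ccfcc" (len 5) => palindrome
  [0:4] "fccf" (len 4) => palindrome
  [2:5] "cfc" (len 3) => palindrome
  [1:3] "cc" (len 2) => palindrome
  [4:6] "cc" (len 2) => palindrome
Longest palindromic substring: "ccfcc" with length 5

5


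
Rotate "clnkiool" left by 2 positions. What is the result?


Input: "clnkiool", rotate left by 2
First 2 characters: "cl"
Remaining characters: "nkiool"
Concatenate remaining + first: "nkiool" + "cl" = "nkioolcl"

nkioolcl


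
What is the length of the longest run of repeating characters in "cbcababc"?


Input: "cbcababc"
Scanning for longest run:
  Position 1 ('b'): new char, reset run to 1
  Position 2 ('c'): new char, reset run to 1
  Position 3 ('a'): new char, reset run to 1
  Position 4 ('b'): new char, reset run to 1
  Position 5 ('a'): new char, reset run to 1
  Position 6 ('b'): new char, reset run to 1
  Position 7 ('c'): new char, reset run to 1
Longest run: 'c' with length 1

1


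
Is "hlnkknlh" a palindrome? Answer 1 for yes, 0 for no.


Input: hlnkknlh
Reversed: hlnkknlh
  Compare pos 0 ('h') with pos 7 ('h'): match
  Compare pos 1 ('l') with pos 6 ('l'): match
  Compare pos 2 ('n') with pos 5 ('n'): match
  Compare pos 3 ('k') with pos 4 ('k'): match
Result: palindrome

1


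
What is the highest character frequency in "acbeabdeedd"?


Input: acbeabdeedd
Character counts:
  'a': 2
  'b': 2
  'c': 1
  'd': 3
  'e': 3
Maximum frequency: 3

3


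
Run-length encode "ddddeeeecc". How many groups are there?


Input: ddddeeeecc
Scanning for consecutive runs:
  Group 1: 'd' x 4 (positions 0-3)
  Group 2: 'e' x 4 (positions 4-7)
  Group 3: 'c' x 2 (positions 8-9)
Total groups: 3

3


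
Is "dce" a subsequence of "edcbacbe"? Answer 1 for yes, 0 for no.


Check if "dce" is a subsequence of "edcbacbe"
Greedy scan:
  Position 0 ('e'): no match needed
  Position 1 ('d'): matches sub[0] = 'd'
  Position 2 ('c'): matches sub[1] = 'c'
  Position 3 ('b'): no match needed
  Position 4 ('a'): no match needed
  Position 5 ('c'): no match needed
  Position 6 ('b'): no match needed
  Position 7 ('e'): matches sub[2] = 'e'
All 3 characters matched => is a subsequence

1


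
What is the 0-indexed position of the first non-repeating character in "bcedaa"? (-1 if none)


Input: bcedaa
Character frequencies:
  'a': 2
  'b': 1
  'c': 1
  'd': 1
  'e': 1
Scanning left to right for freq == 1:
  Position 0 ('b'): unique! => answer = 0

0


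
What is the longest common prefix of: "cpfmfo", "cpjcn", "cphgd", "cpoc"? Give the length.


Words: cpfmfo, cpjcn, cphgd, cpoc
  Position 0: all 'c' => match
  Position 1: all 'p' => match
  Position 2: ('f', 'j', 'h', 'o') => mismatch, stop
LCP = "cp" (length 2)

2


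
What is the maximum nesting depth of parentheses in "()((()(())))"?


Input: "()((()(())))"
Tracking depth:
  Position 0 '(': depth becomes 1
  Position 1 ')': depth becomes 0
  Position 2 '(': depth becomes 1
  Position 3 '(': depth becomes 2
  Position 4 '(': depth becomes 3
  Position 5 ')': depth becomes 2
  Position 6 '(': depth becomes 3
  Position 7 '(': depth becomes 4
  Position 8 ')': depth becomes 3
  Position 9 ')': depth becomes 2
  Position 10 ')': depth becomes 1
  Position 11 ')': depth becomes 0
Maximum depth reached: 4

4


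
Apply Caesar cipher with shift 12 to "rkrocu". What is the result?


Caesar cipher: shift "rkrocu" by 12
  'r' (pos 17) + 12 = pos 3 = 'd'
  'k' (pos 10) + 12 = pos 22 = 'w'
  'r' (pos 17) + 12 = pos 3 = 'd'
  'o' (pos 14) + 12 = pos 0 = 'a'
  'c' (pos 2) + 12 = pos 14 = 'o'
  'u' (pos 20) + 12 = pos 6 = 'g'
Result: dwdaog

dwdaog


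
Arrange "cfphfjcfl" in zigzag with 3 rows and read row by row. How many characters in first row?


Zigzag "cfphfjcfl" into 3 rows:
Placing characters:
  'c' => row 0
  'f' => row 1
  'p' => row 2
  'h' => row 1
  'f' => row 0
  'j' => row 1
  'c' => row 2
  'f' => row 1
  'l' => row 0
Rows:
  Row 0: "cfl"
  Row 1: "fhjf"
  Row 2: "pc"
First row length: 3

3


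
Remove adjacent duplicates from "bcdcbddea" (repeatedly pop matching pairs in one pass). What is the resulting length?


Input: bcdcbddea
Stack-based adjacent duplicate removal:
  Read 'b': push. Stack: b
  Read 'c': push. Stack: bc
  Read 'd': push. Stack: bcd
  Read 'c': push. Stack: bcdc
  Read 'b': push. Stack: bcdcb
  Read 'd': push. Stack: bcdcbd
  Read 'd': matches stack top 'd' => pop. Stack: bcdcb
  Read 'e': push. Stack: bcdcbe
  Read 'a': push. Stack: bcdcbea
Final stack: "bcdcbea" (length 7)

7
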